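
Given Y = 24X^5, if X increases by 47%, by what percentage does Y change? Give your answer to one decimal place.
586.4%

For Y = 24X^5:
If X → X(1 + 0.47)
Then Y → Y · (1 + 0.47)^5
     ≈ Y · 6.8641

Percentage change = ((1 + 0.47)^5 − 1) × 100% ≈ 586.4%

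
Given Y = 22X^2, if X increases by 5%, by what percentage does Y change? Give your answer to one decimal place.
10.3%

For Y = 22X^2:
If X → X(1 + 0.05)
Then Y → Y · (1 + 0.05)^2
     = Y · 1.1025

Percentage change = ((1 + 0.05)^2 − 1) × 100% ≈ 10.3%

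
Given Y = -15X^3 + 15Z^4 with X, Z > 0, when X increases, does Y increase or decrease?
Y decreases

Taking the partial derivative:
∂Y/∂X = -45X^2

∂Y/∂X = -45X^2 < 0 (assuming positive values)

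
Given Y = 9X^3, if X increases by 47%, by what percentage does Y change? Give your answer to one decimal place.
217.7%

For Y = 9X^3:
If X → X(1 + 0.47)
Then Y → Y · (1 + 0.47)^3
     ≈ Y · 3.1765

Percentage change = ((1 + 0.47)^3 − 1) × 100% ≈ 217.7%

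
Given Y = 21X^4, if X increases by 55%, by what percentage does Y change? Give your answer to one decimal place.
477.2%

For Y = 21X^4:
If X → X(1 + 0.55)
Then Y → Y · (1 + 0.55)^4
     ≈ Y · 5.7720

Percentage change = ((1 + 0.55)^4 − 1) × 100% ≈ 477.2%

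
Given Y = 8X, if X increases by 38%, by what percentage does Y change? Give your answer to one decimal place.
38.0%

For Y = 8X:
If X → X(1 + 0.38)
Then Y → Y · (1 + 0.38)^1
     = Y · 1.3800

Percentage change = ((1 + 0.38)^1 − 1) × 100% = 38.0%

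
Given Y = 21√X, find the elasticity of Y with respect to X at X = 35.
Elasticity = 1/2

Elasticity = (dY/dX) · (X/Y)

dY/dX = 21/(2·√X)
At X = 35: dY/dX = 3·√35/10, Y = 21·√35

Elasticity = (3·√35/10) · (35 / (21·√35)) = 1/2

Interpretation: for a small percentage change in X, the percentage change in Y is approximately 0.50 times as large.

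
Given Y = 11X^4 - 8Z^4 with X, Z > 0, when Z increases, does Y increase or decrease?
Y decreases

Taking the partial derivative:
∂Y/∂Z = -32Z^3

∂Y/∂Z = -32Z^3 < 0 (assuming positive values)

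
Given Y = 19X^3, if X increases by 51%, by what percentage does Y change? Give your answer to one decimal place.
244.3%

For Y = 19X^3:
If X → X(1 + 0.51)
Then Y → Y · (1 + 0.51)^3
     ≈ Y · 3.4430

Percentage change = ((1 + 0.51)^3 − 1) × 100% ≈ 244.3%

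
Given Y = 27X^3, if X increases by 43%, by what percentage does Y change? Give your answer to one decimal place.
192.4%

For Y = 27X^3:
If X → X(1 + 0.43)
Then Y → Y · (1 + 0.43)^3
     ≈ Y · 2.9242

Percentage change = ((1 + 0.43)^3 − 1) × 100% ≈ 192.4%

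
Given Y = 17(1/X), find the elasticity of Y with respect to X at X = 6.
Elasticity = -1

Elasticity = (dY/dX) · (X/Y)

dY/dX = -17/X²
At X = 6: dY/dX = -17/36, Y = 17/6

Elasticity = (-17/36) · (6 / (17/6)) = -1

Interpretation: for a small percentage change in X, the percentage change in Y is approximately -1.00 times as large.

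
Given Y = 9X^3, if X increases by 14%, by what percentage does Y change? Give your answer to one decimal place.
48.2%

For Y = 9X^3:
If X → X(1 + 0.14)
Then Y → Y · (1 + 0.14)^3
     ≈ Y · 1.4815

Percentage change = ((1 + 0.14)^3 − 1) × 100% ≈ 48.2%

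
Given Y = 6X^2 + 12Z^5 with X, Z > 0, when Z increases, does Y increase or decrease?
Y increases

Taking the partial derivative:
∂Y/∂Z = 60Z^4

∂Y/∂Z = 60Z^4 > 0 (assuming positive values)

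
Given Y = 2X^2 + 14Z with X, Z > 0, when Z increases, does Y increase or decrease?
Y increases

Taking the partial derivative:
∂Y/∂Z = 14

∂Y/∂Z = 14 > 0 (assuming positive values)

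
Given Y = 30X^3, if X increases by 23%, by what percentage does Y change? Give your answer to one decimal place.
86.1%

For Y = 30X^3:
If X → X(1 + 0.23)
Then Y → Y · (1 + 0.23)^3
     ≈ Y · 1.8609

Percentage change = ((1 + 0.23)^3 − 1) × 100% ≈ 86.1%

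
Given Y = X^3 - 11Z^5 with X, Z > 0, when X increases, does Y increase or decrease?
Y increases

Taking the partial derivative:
∂Y/∂X = 3X^2

∂Y/∂X = 3X^2 > 0 (assuming positive values)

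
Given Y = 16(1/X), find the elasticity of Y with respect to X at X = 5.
Elasticity = -1

Elasticity = (dY/dX) · (X/Y)

dY/dX = -16/X²
At X = 5: dY/dX = -16/25, Y = 16/5

Elasticity = (-16/25) · (5 / (16/5)) = -1

Interpretation: for a small percentage change in X, the percentage change in Y is approximately -1.00 times as large.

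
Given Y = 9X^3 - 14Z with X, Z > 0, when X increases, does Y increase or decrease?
Y increases

Taking the partial derivative:
∂Y/∂X = 27X^2

∂Y/∂X = 27X^2 > 0 (assuming positive values)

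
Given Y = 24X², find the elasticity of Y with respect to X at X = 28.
Elasticity = 2

Elasticity = (dY/dX) · (X/Y)

dY/dX = 48·X
At X = 28: dY/dX = 1344, Y = 18816

Elasticity = 1344 · (28 / 18816) = 2

Interpretation: for a small percentage change in X, the percentage change in Y is approximately 2.00 times as large.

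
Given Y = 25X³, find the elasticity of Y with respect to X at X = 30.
Elasticity = 3

Elasticity = (dY/dX) · (X/Y)

dY/dX = 75·X²
At X = 30: dY/dX = 67500, Y = 675000

Elasticity = 67500 · (30 / 675000) = 3

Interpretation: for a small percentage change in X, the percentage change in Y is approximately 3.00 times as large.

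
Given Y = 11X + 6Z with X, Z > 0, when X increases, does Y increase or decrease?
Y increases

Taking the partial derivative:
∂Y/∂X = 11

∂Y/∂X = 11 > 0 (assuming positive values)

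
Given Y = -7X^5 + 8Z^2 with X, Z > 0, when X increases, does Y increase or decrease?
Y decreases

Taking the partial derivative:
∂Y/∂X = -35X^4

∂Y/∂X = -35X^4 < 0 (assuming positive values)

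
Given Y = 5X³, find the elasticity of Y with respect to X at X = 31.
Elasticity = 3

Elasticity = (dY/dX) · (X/Y)

dY/dX = 15·X²
At X = 31: dY/dX = 14415, Y = 148955

Elasticity = 14415 · (31 / 148955) = 3

Interpretation: for a small percentage change in X, the percentage change in Y is approximately 3.00 times as large.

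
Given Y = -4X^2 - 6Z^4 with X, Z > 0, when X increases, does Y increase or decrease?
Y decreases

Taking the partial derivative:
∂Y/∂X = -8X

∂Y/∂X = -8X < 0 (assuming positive values)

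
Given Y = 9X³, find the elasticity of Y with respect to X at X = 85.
Elasticity = 3

Elasticity = (dY/dX) · (X/Y)

dY/dX = 27·X²
At X = 85: dY/dX = 195075, Y = 5527125

Elasticity = 195075 · (85 / 5527125) = 3

Interpretation: for a small percentage change in X, the percentage change in Y is approximately 3.00 times as large.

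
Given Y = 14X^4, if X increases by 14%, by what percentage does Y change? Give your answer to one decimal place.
68.9%

For Y = 14X^4:
If X → X(1 + 0.14)
Then Y → Y · (1 + 0.14)^4
     ≈ Y · 1.6890

Percentage change = ((1 + 0.14)^4 − 1) × 100% ≈ 68.9%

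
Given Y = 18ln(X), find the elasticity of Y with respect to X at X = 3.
Elasticity = 1/ln(3) ≈ 0.9102

Elasticity = (dY/dX) · (X/Y)

dY/dX = 18/X
At X = 3: dY/dX = 6, Y = 18·ln(3)

Elasticity = 6 · (3 / (18·ln(3))) = 1/ln(3) ≈ 0.9102

Interpretation: for a small percentage change in X, the percentage change in Y is approximately 0.91 times as large.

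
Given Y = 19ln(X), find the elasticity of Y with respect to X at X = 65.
Elasticity = 1/ln(65) ≈ 0.2396

Elasticity = (dY/dX) · (X/Y)

dY/dX = 19/X
At X = 65: dY/dX = 19/65, Y = 19·ln(65)

Elasticity = (19/65) · (65 / (19·ln(65))) = 1/ln(65) ≈ 0.2396

Interpretation: for a small percentage change in X, the percentage change in Y is approximately 0.24 times as large.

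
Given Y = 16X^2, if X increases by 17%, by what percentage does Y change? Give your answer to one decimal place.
36.9%

For Y = 16X^2:
If X → X(1 + 0.17)
Then Y → Y · (1 + 0.17)^2
     = Y · 1.3689

Percentage change = ((1 + 0.17)^2 − 1) × 100% ≈ 36.9%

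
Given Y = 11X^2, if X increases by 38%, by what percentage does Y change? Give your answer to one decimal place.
90.4%

For Y = 11X^2:
If X → X(1 + 0.38)
Then Y → Y · (1 + 0.38)^2
     = Y · 1.9044

Percentage change = ((1 + 0.38)^2 − 1) × 100% ≈ 90.4%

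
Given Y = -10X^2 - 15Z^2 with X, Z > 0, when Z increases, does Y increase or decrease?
Y decreases

Taking the partial derivative:
∂Y/∂Z = -30Z

∂Y/∂Z = -30Z < 0 (assuming positive values)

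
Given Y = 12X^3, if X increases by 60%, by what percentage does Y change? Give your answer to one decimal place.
309.6%

For Y = 12X^3:
If X → X(1 + 0.6)
Then Y → Y · (1 + 0.6)^3
     = Y · 4.0960

Percentage change = ((1 + 0.6)^3 − 1) × 100% = 309.6%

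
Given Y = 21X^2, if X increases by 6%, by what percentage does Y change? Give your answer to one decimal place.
12.4%

For Y = 21X^2:
If X → X(1 + 0.06)
Then Y → Y · (1 + 0.06)^2
     = Y · 1.1236

Percentage change = ((1 + 0.06)^2 − 1) × 100% ≈ 12.4%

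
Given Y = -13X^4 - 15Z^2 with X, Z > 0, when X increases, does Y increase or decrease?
Y decreases

Taking the partial derivative:
∂Y/∂X = -52X^3

∂Y/∂X = -52X^3 < 0 (assuming positive values)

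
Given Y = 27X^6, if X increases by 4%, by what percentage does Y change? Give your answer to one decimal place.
26.5%

For Y = 27X^6:
If X → X(1 + 0.04)
Then Y → Y · (1 + 0.04)^6
     ≈ Y · 1.2653

Percentage change = ((1 + 0.04)^6 − 1) × 100% ≈ 26.5%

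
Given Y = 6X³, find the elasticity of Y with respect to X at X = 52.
Elasticity = 3

Elasticity = (dY/dX) · (X/Y)

dY/dX = 18·X²
At X = 52: dY/dX = 48672, Y = 843648

Elasticity = 48672 · (52 / 843648) = 3

Interpretation: for a small percentage change in X, the percentage change in Y is approximately 3.00 times as large.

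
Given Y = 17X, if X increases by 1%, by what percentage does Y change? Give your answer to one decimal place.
1.0%

For Y = 17X:
If X → X(1 + 0.01)
Then Y → Y · (1 + 0.01)^1
     = Y · 1.0100

Percentage change = ((1 + 0.01)^1 − 1) × 100% = 1.0%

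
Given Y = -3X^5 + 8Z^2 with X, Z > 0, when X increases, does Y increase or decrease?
Y decreases

Taking the partial derivative:
∂Y/∂X = -15X^4

∂Y/∂X = -15X^4 < 0 (assuming positive values)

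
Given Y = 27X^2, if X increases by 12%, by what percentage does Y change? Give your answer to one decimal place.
25.4%

For Y = 27X^2:
If X → X(1 + 0.12)
Then Y → Y · (1 + 0.12)^2
     = Y · 1.2544

Percentage change = ((1 + 0.12)^2 − 1) × 100% ≈ 25.4%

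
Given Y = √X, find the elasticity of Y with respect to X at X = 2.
Elasticity = 1/2

Elasticity = (dY/dX) · (X/Y)

dY/dX = 1/(2·√X)
At X = 2: dY/dX = √2/4, Y = √2

Elasticity = (√2/4) · (2 / (√2)) = 1/2

Interpretation: for a small percentage change in X, the percentage change in Y is approximately 0.50 times as large.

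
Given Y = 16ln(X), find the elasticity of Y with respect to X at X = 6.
Elasticity = 1/ln(6) ≈ 0.5581

Elasticity = (dY/dX) · (X/Y)

dY/dX = 16/X
At X = 6: dY/dX = 8/3, Y = 16·ln(6)

Elasticity = (8/3) · (6 / (16·ln(6))) = 1/ln(6) ≈ 0.5581

Interpretation: for a small percentage change in X, the percentage change in Y is approximately 0.56 times as large.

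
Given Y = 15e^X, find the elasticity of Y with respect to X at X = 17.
Elasticity = 17

Elasticity = (dY/dX) · (X/Y)

dY/dX = 15·e^X
At X = 17: dY/dX = 15·e^17, Y = 15·e^17

Elasticity = (15·e^17) · (17 / (15·e^17)) = 17

Interpretation: for a small percentage change in X, the percentage change in Y is approximately 17.00 times as large.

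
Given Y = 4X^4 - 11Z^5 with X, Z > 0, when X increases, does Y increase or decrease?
Y increases

Taking the partial derivative:
∂Y/∂X = 16X^3

∂Y/∂X = 16X^3 > 0 (assuming positive values)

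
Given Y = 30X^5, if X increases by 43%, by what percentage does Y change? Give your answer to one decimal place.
498.0%

For Y = 30X^5:
If X → X(1 + 0.43)
Then Y → Y · (1 + 0.43)^5
     ≈ Y · 5.9797

Percentage change = ((1 + 0.43)^5 − 1) × 100% ≈ 498.0%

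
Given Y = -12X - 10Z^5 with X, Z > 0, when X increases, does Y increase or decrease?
Y decreases

Taking the partial derivative:
∂Y/∂X = -12

∂Y/∂X = -12 < 0 (assuming positive values)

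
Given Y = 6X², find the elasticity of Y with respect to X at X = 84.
Elasticity = 2

Elasticity = (dY/dX) · (X/Y)

dY/dX = 12·X
At X = 84: dY/dX = 1008, Y = 42336

Elasticity = 1008 · (84 / 42336) = 2

Interpretation: for a small percentage change in X, the percentage change in Y is approximately 2.00 times as large.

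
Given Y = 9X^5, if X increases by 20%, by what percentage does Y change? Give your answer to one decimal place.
148.8%

For Y = 9X^5:
If X → X(1 + 0.2)
Then Y → Y · (1 + 0.2)^5
     ≈ Y · 2.4883

Percentage change = ((1 + 0.2)^5 − 1) × 100% ≈ 148.8%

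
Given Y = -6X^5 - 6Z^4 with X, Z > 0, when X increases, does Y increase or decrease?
Y decreases

Taking the partial derivative:
∂Y/∂X = -30X^4

∂Y/∂X = -30X^4 < 0 (assuming positive values)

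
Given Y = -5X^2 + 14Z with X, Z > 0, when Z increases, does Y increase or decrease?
Y increases

Taking the partial derivative:
∂Y/∂Z = 14

∂Y/∂Z = 14 > 0 (assuming positive values)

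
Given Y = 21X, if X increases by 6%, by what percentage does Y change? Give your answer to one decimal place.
6.0%

For Y = 21X:
If X → X(1 + 0.06)
Then Y → Y · (1 + 0.06)^1
     = Y · 1.0600

Percentage change = ((1 + 0.06)^1 − 1) × 100% = 6.0%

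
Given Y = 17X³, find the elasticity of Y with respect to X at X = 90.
Elasticity = 3

Elasticity = (dY/dX) · (X/Y)

dY/dX = 51·X²
At X = 90: dY/dX = 413100, Y = 12393000

Elasticity = 413100 · (90 / 12393000) = 3

Interpretation: for a small percentage change in X, the percentage change in Y is approximately 3.00 times as large.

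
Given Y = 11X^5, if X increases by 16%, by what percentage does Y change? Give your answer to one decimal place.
110.0%

For Y = 11X^5:
If X → X(1 + 0.16)
Then Y → Y · (1 + 0.16)^5
     ≈ Y · 2.1003

Percentage change = ((1 + 0.16)^5 − 1) × 100% ≈ 110.0%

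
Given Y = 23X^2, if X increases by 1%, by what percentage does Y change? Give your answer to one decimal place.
2.0%

For Y = 23X^2:
If X → X(1 + 0.01)
Then Y → Y · (1 + 0.01)^2
     = Y · 1.0201

Percentage change = ((1 + 0.01)^2 − 1) × 100% ≈ 2.0%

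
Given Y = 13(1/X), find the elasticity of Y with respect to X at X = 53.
Elasticity = -1

Elasticity = (dY/dX) · (X/Y)

dY/dX = -13/X²
At X = 53: dY/dX = -13/2809, Y = 13/53

Elasticity = (-13/2809) · (53 / (13/53)) = -1

Interpretation: for a small percentage change in X, the percentage change in Y is approximately -1.00 times as large.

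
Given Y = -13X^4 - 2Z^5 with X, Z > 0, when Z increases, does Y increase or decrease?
Y decreases

Taking the partial derivative:
∂Y/∂Z = -10Z^4

∂Y/∂Z = -10Z^4 < 0 (assuming positive values)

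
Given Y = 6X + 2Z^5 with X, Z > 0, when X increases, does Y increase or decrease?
Y increases

Taking the partial derivative:
∂Y/∂X = 6

∂Y/∂X = 6 > 0 (assuming positive values)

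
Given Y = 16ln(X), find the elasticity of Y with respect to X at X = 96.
Elasticity = 1/ln(96) ≈ 0.2191

Elasticity = (dY/dX) · (X/Y)

dY/dX = 16/X
At X = 96: dY/dX = 1/6, Y = 16·ln(96)

Elasticity = (1/6) · (96 / (16·ln(96))) = 1/ln(96) ≈ 0.2191

Interpretation: for a small percentage change in X, the percentage change in Y is approximately 0.22 times as large.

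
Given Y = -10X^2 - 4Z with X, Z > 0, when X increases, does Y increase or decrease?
Y decreases

Taking the partial derivative:
∂Y/∂X = -20X

∂Y/∂X = -20X < 0 (assuming positive values)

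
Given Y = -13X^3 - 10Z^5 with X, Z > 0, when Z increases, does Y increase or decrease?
Y decreases

Taking the partial derivative:
∂Y/∂Z = -50Z^4

∂Y/∂Z = -50Z^4 < 0 (assuming positive values)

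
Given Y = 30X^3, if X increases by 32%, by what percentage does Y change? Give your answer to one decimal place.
130.0%

For Y = 30X^3:
If X → X(1 + 0.32)
Then Y → Y · (1 + 0.32)^3
     ≈ Y · 2.3000

Percentage change = ((1 + 0.32)^3 − 1) × 100% ≈ 130.0%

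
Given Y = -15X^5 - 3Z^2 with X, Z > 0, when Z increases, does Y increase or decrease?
Y decreases

Taking the partial derivative:
∂Y/∂Z = -6Z

∂Y/∂Z = -6Z < 0 (assuming positive values)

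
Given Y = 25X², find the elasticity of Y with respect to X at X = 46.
Elasticity = 2

Elasticity = (dY/dX) · (X/Y)

dY/dX = 50·X
At X = 46: dY/dX = 2300, Y = 52900

Elasticity = 2300 · (46 / 52900) = 2

Interpretation: for a small percentage change in X, the percentage change in Y is approximately 2.00 times as large.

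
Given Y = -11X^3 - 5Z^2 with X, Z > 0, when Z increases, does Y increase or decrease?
Y decreases

Taking the partial derivative:
∂Y/∂Z = -10Z

∂Y/∂Z = -10Z < 0 (assuming positive values)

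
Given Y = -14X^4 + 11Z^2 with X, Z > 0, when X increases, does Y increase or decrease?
Y decreases

Taking the partial derivative:
∂Y/∂X = -56X^3

∂Y/∂X = -56X^3 < 0 (assuming positive values)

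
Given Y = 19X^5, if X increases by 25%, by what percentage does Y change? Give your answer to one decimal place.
205.2%

For Y = 19X^5:
If X → X(1 + 0.25)
Then Y → Y · (1 + 0.25)^5
     ≈ Y · 3.0518

Percentage change = ((1 + 0.25)^5 − 1) × 100% ≈ 205.2%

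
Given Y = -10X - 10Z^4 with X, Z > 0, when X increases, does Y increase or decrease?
Y decreases

Taking the partial derivative:
∂Y/∂X = -10

∂Y/∂X = -10 < 0 (assuming positive values)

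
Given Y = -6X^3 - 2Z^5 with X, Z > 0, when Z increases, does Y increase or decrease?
Y decreases

Taking the partial derivative:
∂Y/∂Z = -10Z^4

∂Y/∂Z = -10Z^4 < 0 (assuming positive values)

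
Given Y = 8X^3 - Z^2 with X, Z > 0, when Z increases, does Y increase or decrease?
Y decreases

Taking the partial derivative:
∂Y/∂Z = -2Z

∂Y/∂Z = -2Z < 0 (assuming positive values)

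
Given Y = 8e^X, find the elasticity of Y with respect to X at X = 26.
Elasticity = 26

Elasticity = (dY/dX) · (X/Y)

dY/dX = 8·e^X
At X = 26: dY/dX = 8·e^26, Y = 8·e^26

Elasticity = (8·e^26) · (26 / (8·e^26)) = 26

Interpretation: for a small percentage change in X, the percentage change in Y is approximately 26.00 times as large.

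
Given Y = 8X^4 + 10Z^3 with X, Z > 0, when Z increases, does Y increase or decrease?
Y increases

Taking the partial derivative:
∂Y/∂Z = 30Z^2

∂Y/∂Z = 30Z^2 > 0 (assuming positive values)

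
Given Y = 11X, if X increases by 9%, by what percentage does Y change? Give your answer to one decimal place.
9.0%

For Y = 11X:
If X → X(1 + 0.09)
Then Y → Y · (1 + 0.09)^1
     = Y · 1.0900

Percentage change = ((1 + 0.09)^1 − 1) × 100% = 9.0%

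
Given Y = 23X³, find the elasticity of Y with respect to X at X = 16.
Elasticity = 3

Elasticity = (dY/dX) · (X/Y)

dY/dX = 69·X²
At X = 16: dY/dX = 17664, Y = 94208

Elasticity = 17664 · (16 / 94208) = 3

Interpretation: for a small percentage change in X, the percentage change in Y is approximately 3.00 times as large.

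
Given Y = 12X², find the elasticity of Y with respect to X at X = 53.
Elasticity = 2

Elasticity = (dY/dX) · (X/Y)

dY/dX = 24·X
At X = 53: dY/dX = 1272, Y = 33708

Elasticity = 1272 · (53 / 33708) = 2

Interpretation: for a small percentage change in X, the percentage change in Y is approximately 2.00 times as large.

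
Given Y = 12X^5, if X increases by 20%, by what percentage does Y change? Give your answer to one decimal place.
148.8%

For Y = 12X^5:
If X → X(1 + 0.2)
Then Y → Y · (1 + 0.2)^5
     ≈ Y · 2.4883

Percentage change = ((1 + 0.2)^5 − 1) × 100% ≈ 148.8%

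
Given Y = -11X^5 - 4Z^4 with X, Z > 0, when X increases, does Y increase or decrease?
Y decreases

Taking the partial derivative:
∂Y/∂X = -55X^4

∂Y/∂X = -55X^4 < 0 (assuming positive values)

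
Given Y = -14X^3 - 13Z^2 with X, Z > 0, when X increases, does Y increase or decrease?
Y decreases

Taking the partial derivative:
∂Y/∂X = -42X^2

∂Y/∂X = -42X^2 < 0 (assuming positive values)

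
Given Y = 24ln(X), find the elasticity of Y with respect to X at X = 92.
Elasticity = 1/ln(92) ≈ 0.2212

Elasticity = (dY/dX) · (X/Y)

dY/dX = 24/X
At X = 92: dY/dX = 6/23, Y = 24·ln(92)

Elasticity = (6/23) · (92 / (24·ln(92))) = 1/ln(92) ≈ 0.2212

Interpretation: for a small percentage change in X, the percentage change in Y is approximately 0.22 times as large.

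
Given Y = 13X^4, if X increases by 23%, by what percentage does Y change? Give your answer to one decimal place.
128.9%

For Y = 13X^4:
If X → X(1 + 0.23)
Then Y → Y · (1 + 0.23)^4
     ≈ Y · 2.2889

Percentage change = ((1 + 0.23)^4 − 1) × 100% ≈ 128.9%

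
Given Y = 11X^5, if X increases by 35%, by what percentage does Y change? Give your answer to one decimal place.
348.4%

For Y = 11X^5:
If X → X(1 + 0.35)
Then Y → Y · (1 + 0.35)^5
     ≈ Y · 4.4840

Percentage change = ((1 + 0.35)^5 − 1) × 100% ≈ 348.4%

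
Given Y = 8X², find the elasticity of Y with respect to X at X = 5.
Elasticity = 2

Elasticity = (dY/dX) · (X/Y)

dY/dX = 16·X
At X = 5: dY/dX = 80, Y = 200

Elasticity = 80 · (5 / 200) = 2

Interpretation: for a small percentage change in X, the percentage change in Y is approximately 2.00 times as large.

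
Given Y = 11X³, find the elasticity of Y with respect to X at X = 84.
Elasticity = 3

Elasticity = (dY/dX) · (X/Y)

dY/dX = 33·X²
At X = 84: dY/dX = 232848, Y = 6519744

Elasticity = 232848 · (84 / 6519744) = 3

Interpretation: for a small percentage change in X, the percentage change in Y is approximately 3.00 times as large.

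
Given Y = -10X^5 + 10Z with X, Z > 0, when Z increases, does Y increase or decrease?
Y increases

Taking the partial derivative:
∂Y/∂Z = 10

∂Y/∂Z = 10 > 0 (assuming positive values)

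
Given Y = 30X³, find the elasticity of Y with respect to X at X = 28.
Elasticity = 3

Elasticity = (dY/dX) · (X/Y)

dY/dX = 90·X²
At X = 28: dY/dX = 70560, Y = 658560

Elasticity = 70560 · (28 / 658560) = 3

Interpretation: for a small percentage change in X, the percentage change in Y is approximately 3.00 times as large.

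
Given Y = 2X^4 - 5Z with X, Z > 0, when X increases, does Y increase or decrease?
Y increases

Taking the partial derivative:
∂Y/∂X = 8X^3

∂Y/∂X = 8X^3 > 0 (assuming positive values)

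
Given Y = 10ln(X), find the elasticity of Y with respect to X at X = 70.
Elasticity = 1/ln(70) ≈ 0.2354

Elasticity = (dY/dX) · (X/Y)

dY/dX = 10/X
At X = 70: dY/dX = 1/7, Y = 10·ln(70)

Elasticity = (1/7) · (70 / (10·ln(70))) = 1/ln(70) ≈ 0.2354

Interpretation: for a small percentage change in X, the percentage change in Y is approximately 0.24 times as large.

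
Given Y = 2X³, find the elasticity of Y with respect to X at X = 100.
Elasticity = 3

Elasticity = (dY/dX) · (X/Y)

dY/dX = 6·X²
At X = 100: dY/dX = 60000, Y = 2000000

Elasticity = 60000 · (100 / 2000000) = 3

Interpretation: for a small percentage change in X, the percentage change in Y is approximately 3.00 times as large.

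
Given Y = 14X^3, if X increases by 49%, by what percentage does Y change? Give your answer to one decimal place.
230.8%

For Y = 14X^3:
If X → X(1 + 0.49)
Then Y → Y · (1 + 0.49)^3
     ≈ Y · 3.3079

Percentage change = ((1 + 0.49)^3 − 1) × 100% ≈ 230.8%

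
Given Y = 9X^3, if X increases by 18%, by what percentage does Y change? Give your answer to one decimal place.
64.3%

For Y = 9X^3:
If X → X(1 + 0.18)
Then Y → Y · (1 + 0.18)^3
     ≈ Y · 1.6430

Percentage change = ((1 + 0.18)^3 − 1) × 100% ≈ 64.3%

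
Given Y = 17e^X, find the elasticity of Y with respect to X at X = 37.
Elasticity = 37

Elasticity = (dY/dX) · (X/Y)

dY/dX = 17·e^X
At X = 37: dY/dX = 17·e^37, Y = 17·e^37

Elasticity = (17·e^37) · (37 / (17·e^37)) = 37

Interpretation: for a small percentage change in X, the percentage change in Y is approximately 37.00 times as large.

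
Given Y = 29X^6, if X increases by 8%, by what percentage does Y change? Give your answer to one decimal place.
58.7%

For Y = 29X^6:
If X → X(1 + 0.08)
Then Y → Y · (1 + 0.08)^6
     ≈ Y · 1.5869

Percentage change = ((1 + 0.08)^6 − 1) × 100% ≈ 58.7%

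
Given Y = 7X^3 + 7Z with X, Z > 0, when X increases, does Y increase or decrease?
Y increases

Taking the partial derivative:
∂Y/∂X = 21X^2

∂Y/∂X = 21X^2 > 0 (assuming positive values)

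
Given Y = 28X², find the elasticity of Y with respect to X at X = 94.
Elasticity = 2

Elasticity = (dY/dX) · (X/Y)

dY/dX = 56·X
At X = 94: dY/dX = 5264, Y = 247408

Elasticity = 5264 · (94 / 247408) = 2

Interpretation: for a small percentage change in X, the percentage change in Y is approximately 2.00 times as large.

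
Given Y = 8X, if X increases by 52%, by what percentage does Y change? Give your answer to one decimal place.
52.0%

For Y = 8X:
If X → X(1 + 0.52)
Then Y → Y · (1 + 0.52)^1
     = Y · 1.5200

Percentage change = ((1 + 0.52)^1 − 1) × 100% = 52.0%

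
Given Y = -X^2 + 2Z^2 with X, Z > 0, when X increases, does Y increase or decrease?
Y decreases

Taking the partial derivative:
∂Y/∂X = -2X

∂Y/∂X = -2X < 0 (assuming positive values)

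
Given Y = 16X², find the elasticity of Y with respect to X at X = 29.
Elasticity = 2

Elasticity = (dY/dX) · (X/Y)

dY/dX = 32·X
At X = 29: dY/dX = 928, Y = 13456

Elasticity = 928 · (29 / 13456) = 2

Interpretation: for a small percentage change in X, the percentage change in Y is approximately 2.00 times as large.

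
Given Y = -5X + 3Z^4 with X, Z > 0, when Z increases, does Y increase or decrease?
Y increases

Taking the partial derivative:
∂Y/∂Z = 12Z^3

∂Y/∂Z = 12Z^3 > 0 (assuming positive values)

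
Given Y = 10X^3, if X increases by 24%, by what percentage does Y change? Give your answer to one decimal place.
90.7%

For Y = 10X^3:
If X → X(1 + 0.24)
Then Y → Y · (1 + 0.24)^3
     ≈ Y · 1.9066

Percentage change = ((1 + 0.24)^3 − 1) × 100% ≈ 90.7%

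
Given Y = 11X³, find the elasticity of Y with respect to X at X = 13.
Elasticity = 3

Elasticity = (dY/dX) · (X/Y)

dY/dX = 33·X²
At X = 13: dY/dX = 5577, Y = 24167

Elasticity = 5577 · (13 / 24167) = 3

Interpretation: for a small percentage change in X, the percentage change in Y is approximately 3.00 times as large.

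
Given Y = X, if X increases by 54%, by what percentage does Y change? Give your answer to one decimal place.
54.0%

For Y = X:
If X → X(1 + 0.54)
Then Y → Y · (1 + 0.54)^1
     = Y · 1.5400

Percentage change = ((1 + 0.54)^1 − 1) × 100% = 54.0%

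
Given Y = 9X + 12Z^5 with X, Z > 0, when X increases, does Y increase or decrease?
Y increases

Taking the partial derivative:
∂Y/∂X = 9

∂Y/∂X = 9 > 0 (assuming positive values)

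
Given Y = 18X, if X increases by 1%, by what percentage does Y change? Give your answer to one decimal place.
1.0%

For Y = 18X:
If X → X(1 + 0.01)
Then Y → Y · (1 + 0.01)^1
     = Y · 1.0100

Percentage change = ((1 + 0.01)^1 − 1) × 100% = 1.0%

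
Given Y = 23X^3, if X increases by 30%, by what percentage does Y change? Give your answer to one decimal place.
119.7%

For Y = 23X^3:
If X → X(1 + 0.3)
Then Y → Y · (1 + 0.3)^3
     = Y · 2.1970

Percentage change = ((1 + 0.3)^3 − 1) × 100% = 119.7%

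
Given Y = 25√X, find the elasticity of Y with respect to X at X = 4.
Elasticity = 1/2

Elasticity = (dY/dX) · (X/Y)

dY/dX = 25/(2·√X)
At X = 4: dY/dX = 25/4, Y = 50

Elasticity = (25/4) · (4 / 50) = 1/2

Interpretation: for a small percentage change in X, the percentage change in Y is approximately 0.50 times as large.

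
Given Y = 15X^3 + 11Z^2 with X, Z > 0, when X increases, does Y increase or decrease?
Y increases

Taking the partial derivative:
∂Y/∂X = 45X^2

∂Y/∂X = 45X^2 > 0 (assuming positive values)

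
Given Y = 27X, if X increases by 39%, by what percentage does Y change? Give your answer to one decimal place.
39.0%

For Y = 27X:
If X → X(1 + 0.39)
Then Y → Y · (1 + 0.39)^1
     = Y · 1.3900

Percentage change = ((1 + 0.39)^1 − 1) × 100% = 39.0%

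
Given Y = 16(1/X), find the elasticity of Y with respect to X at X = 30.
Elasticity = -1

Elasticity = (dY/dX) · (X/Y)

dY/dX = -16/X²
At X = 30: dY/dX = -4/225, Y = 8/15

Elasticity = (-4/225) · (30 / (8/15)) = -1

Interpretation: for a small percentage change in X, the percentage change in Y is approximately -1.00 times as large.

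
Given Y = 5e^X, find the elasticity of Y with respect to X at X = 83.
Elasticity = 83

Elasticity = (dY/dX) · (X/Y)

dY/dX = 5·e^X
At X = 83: dY/dX = 5·e^83, Y = 5·e^83

Elasticity = (5·e^83) · (83 / (5·e^83)) = 83

Interpretation: for a small percentage change in X, the percentage change in Y is approximately 83.00 times as large.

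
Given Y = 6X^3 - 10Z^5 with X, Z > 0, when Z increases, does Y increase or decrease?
Y decreases

Taking the partial derivative:
∂Y/∂Z = -50Z^4

∂Y/∂Z = -50Z^4 < 0 (assuming positive values)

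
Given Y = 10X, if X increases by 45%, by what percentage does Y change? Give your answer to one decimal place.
45.0%

For Y = 10X:
If X → X(1 + 0.45)
Then Y → Y · (1 + 0.45)^1
     = Y · 1.4500

Percentage change = ((1 + 0.45)^1 − 1) × 100% = 45.0%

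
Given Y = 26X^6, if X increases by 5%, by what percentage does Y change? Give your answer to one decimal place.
34.0%

For Y = 26X^6:
If X → X(1 + 0.05)
Then Y → Y · (1 + 0.05)^6
     ≈ Y · 1.3401

Percentage change = ((1 + 0.05)^6 − 1) × 100% ≈ 34.0%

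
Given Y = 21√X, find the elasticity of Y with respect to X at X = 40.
Elasticity = 1/2

Elasticity = (dY/dX) · (X/Y)

dY/dX = 21/(2·√X)
At X = 40: dY/dX = 21·√10/40, Y = 42·√10

Elasticity = (21·√10/40) · (40 / (42·√10)) = 1/2

Interpretation: for a small percentage change in X, the percentage change in Y is approximately 0.50 times as large.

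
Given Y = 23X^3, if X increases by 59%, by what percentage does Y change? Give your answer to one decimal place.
302.0%

For Y = 23X^3:
If X → X(1 + 0.59)
Then Y → Y · (1 + 0.59)^3
     ≈ Y · 4.0197

Percentage change = ((1 + 0.59)^3 − 1) × 100% ≈ 302.0%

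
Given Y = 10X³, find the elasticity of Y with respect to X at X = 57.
Elasticity = 3

Elasticity = (dY/dX) · (X/Y)

dY/dX = 30·X²
At X = 57: dY/dX = 97470, Y = 1851930

Elasticity = 97470 · (57 / 1851930) = 3

Interpretation: for a small percentage change in X, the percentage change in Y is approximately 3.00 times as large.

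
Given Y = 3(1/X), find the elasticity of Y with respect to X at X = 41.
Elasticity = -1

Elasticity = (dY/dX) · (X/Y)

dY/dX = -3/X²
At X = 41: dY/dX = -3/1681, Y = 3/41

Elasticity = (-3/1681) · (41 / (3/41)) = -1

Interpretation: for a small percentage change in X, the percentage change in Y is approximately -1.00 times as large.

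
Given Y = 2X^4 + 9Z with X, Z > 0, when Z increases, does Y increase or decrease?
Y increases

Taking the partial derivative:
∂Y/∂Z = 9

∂Y/∂Z = 9 > 0 (assuming positive values)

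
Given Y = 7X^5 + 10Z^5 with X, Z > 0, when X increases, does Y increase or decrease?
Y increases

Taking the partial derivative:
∂Y/∂X = 35X^4

∂Y/∂X = 35X^4 > 0 (assuming positive values)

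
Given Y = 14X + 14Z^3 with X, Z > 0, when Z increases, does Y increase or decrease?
Y increases

Taking the partial derivative:
∂Y/∂Z = 42Z^2

∂Y/∂Z = 42Z^2 > 0 (assuming positive values)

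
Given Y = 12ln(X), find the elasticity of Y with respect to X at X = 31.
Elasticity = 1/ln(31) ≈ 0.2912

Elasticity = (dY/dX) · (X/Y)

dY/dX = 12/X
At X = 31: dY/dX = 12/31, Y = 12·ln(31)

Elasticity = (12/31) · (31 / (12·ln(31))) = 1/ln(31) ≈ 0.2912

Interpretation: for a small percentage change in X, the percentage change in Y is approximately 0.29 times as large.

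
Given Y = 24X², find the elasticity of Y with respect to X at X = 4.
Elasticity = 2

Elasticity = (dY/dX) · (X/Y)

dY/dX = 48·X
At X = 4: dY/dX = 192, Y = 384

Elasticity = 192 · (4 / 384) = 2

Interpretation: for a small percentage change in X, the percentage change in Y is approximately 2.00 times as large.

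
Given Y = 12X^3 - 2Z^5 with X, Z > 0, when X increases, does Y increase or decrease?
Y increases

Taking the partial derivative:
∂Y/∂X = 36X^2

∂Y/∂X = 36X^2 > 0 (assuming positive values)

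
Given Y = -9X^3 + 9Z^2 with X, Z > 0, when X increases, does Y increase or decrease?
Y decreases

Taking the partial derivative:
∂Y/∂X = -27X^2

∂Y/∂X = -27X^2 < 0 (assuming positive values)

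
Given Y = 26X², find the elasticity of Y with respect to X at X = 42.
Elasticity = 2

Elasticity = (dY/dX) · (X/Y)

dY/dX = 52·X
At X = 42: dY/dX = 2184, Y = 45864

Elasticity = 2184 · (42 / 45864) = 2

Interpretation: for a small percentage change in X, the percentage change in Y is approximately 2.00 times as large.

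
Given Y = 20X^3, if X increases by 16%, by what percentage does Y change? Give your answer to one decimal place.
56.1%

For Y = 20X^3:
If X → X(1 + 0.16)
Then Y → Y · (1 + 0.16)^3
     ≈ Y · 1.5609

Percentage change = ((1 + 0.16)^3 − 1) × 100% ≈ 56.1%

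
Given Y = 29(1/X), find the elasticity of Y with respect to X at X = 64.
Elasticity = -1

Elasticity = (dY/dX) · (X/Y)

dY/dX = -29/X²
At X = 64: dY/dX = -29/4096, Y = 29/64

Elasticity = (-29/4096) · (64 / (29/64)) = -1

Interpretation: for a small percentage change in X, the percentage change in Y is approximately -1.00 times as large.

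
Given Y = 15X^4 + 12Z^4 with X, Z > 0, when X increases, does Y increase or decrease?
Y increases

Taking the partial derivative:
∂Y/∂X = 60X^3

∂Y/∂X = 60X^3 > 0 (assuming positive values)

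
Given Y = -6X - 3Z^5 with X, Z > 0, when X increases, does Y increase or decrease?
Y decreases

Taking the partial derivative:
∂Y/∂X = -6

∂Y/∂X = -6 < 0 (assuming positive values)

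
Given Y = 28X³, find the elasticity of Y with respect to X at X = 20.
Elasticity = 3

Elasticity = (dY/dX) · (X/Y)

dY/dX = 84·X²
At X = 20: dY/dX = 33600, Y = 224000

Elasticity = 33600 · (20 / 224000) = 3

Interpretation: for a small percentage change in X, the percentage change in Y is approximately 3.00 times as large.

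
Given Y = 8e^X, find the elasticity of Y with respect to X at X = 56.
Elasticity = 56

Elasticity = (dY/dX) · (X/Y)

dY/dX = 8·e^X
At X = 56: dY/dX = 8·e^56, Y = 8·e^56

Elasticity = (8·e^56) · (56 / (8·e^56)) = 56

Interpretation: for a small percentage change in X, the percentage change in Y is approximately 56.00 times as large.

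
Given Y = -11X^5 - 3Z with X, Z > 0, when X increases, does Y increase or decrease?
Y decreases

Taking the partial derivative:
∂Y/∂X = -55X^4

∂Y/∂X = -55X^4 < 0 (assuming positive values)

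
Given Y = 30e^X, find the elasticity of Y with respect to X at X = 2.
Elasticity = 2

Elasticity = (dY/dX) · (X/Y)

dY/dX = 30·e^X
At X = 2: dY/dX = 30·e^2, Y = 30·e^2

Elasticity = (30·e^2) · (2 / (30·e^2)) = 2

Interpretation: for a small percentage change in X, the percentage change in Y is approximately 2.00 times as large.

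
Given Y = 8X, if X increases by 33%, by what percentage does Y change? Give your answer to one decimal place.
33.0%

For Y = 8X:
If X → X(1 + 0.33)
Then Y → Y · (1 + 0.33)^1
     = Y · 1.3300

Percentage change = ((1 + 0.33)^1 − 1) × 100% = 33.0%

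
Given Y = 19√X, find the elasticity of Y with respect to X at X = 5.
Elasticity = 1/2

Elasticity = (dY/dX) · (X/Y)

dY/dX = 19/(2·√X)
At X = 5: dY/dX = 19·√5/10, Y = 19·√5

Elasticity = (19·√5/10) · (5 / (19·√5)) = 1/2

Interpretation: for a small percentage change in X, the percentage change in Y is approximately 0.50 times as large.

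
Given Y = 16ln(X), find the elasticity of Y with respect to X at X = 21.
Elasticity = 1/ln(21) ≈ 0.3285

Elasticity = (dY/dX) · (X/Y)

dY/dX = 16/X
At X = 21: dY/dX = 16/21, Y = 16·ln(21)

Elasticity = (16/21) · (21 / (16·ln(21))) = 1/ln(21) ≈ 0.3285

Interpretation: for a small percentage change in X, the percentage change in Y is approximately 0.33 times as large.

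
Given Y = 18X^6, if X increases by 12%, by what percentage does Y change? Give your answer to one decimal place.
97.4%

For Y = 18X^6:
If X → X(1 + 0.12)
Then Y → Y · (1 + 0.12)^6
     ≈ Y · 1.9738

Percentage change = ((1 + 0.12)^6 − 1) × 100% ≈ 97.4%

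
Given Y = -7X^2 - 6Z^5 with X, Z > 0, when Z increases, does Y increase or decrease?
Y decreases

Taking the partial derivative:
∂Y/∂Z = -30Z^4

∂Y/∂Z = -30Z^4 < 0 (assuming positive values)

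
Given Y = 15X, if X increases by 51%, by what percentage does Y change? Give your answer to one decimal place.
51.0%

For Y = 15X:
If X → X(1 + 0.51)
Then Y → Y · (1 + 0.51)^1
     = Y · 1.5100

Percentage change = ((1 + 0.51)^1 − 1) × 100% = 51.0%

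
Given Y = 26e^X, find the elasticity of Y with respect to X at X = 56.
Elasticity = 56

Elasticity = (dY/dX) · (X/Y)

dY/dX = 26·e^X
At X = 56: dY/dX = 26·e^56, Y = 26·e^56

Elasticity = (26·e^56) · (56 / (26·e^56)) = 56

Interpretation: for a small percentage change in X, the percentage change in Y is approximately 56.00 times as large.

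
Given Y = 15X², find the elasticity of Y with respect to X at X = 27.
Elasticity = 2

Elasticity = (dY/dX) · (X/Y)

dY/dX = 30·X
At X = 27: dY/dX = 810, Y = 10935

Elasticity = 810 · (27 / 10935) = 2

Interpretation: for a small percentage change in X, the percentage change in Y is approximately 2.00 times as large.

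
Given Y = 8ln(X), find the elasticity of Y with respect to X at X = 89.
Elasticity = 1/ln(89) ≈ 0.2228

Elasticity = (dY/dX) · (X/Y)

dY/dX = 8/X
At X = 89: dY/dX = 8/89, Y = 8·ln(89)

Elasticity = (8/89) · (89 / (8·ln(89))) = 1/ln(89) ≈ 0.2228

Interpretation: for a small percentage change in X, the percentage change in Y is approximately 0.22 times as large.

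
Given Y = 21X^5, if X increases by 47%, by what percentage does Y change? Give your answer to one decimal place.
586.4%

For Y = 21X^5:
If X → X(1 + 0.47)
Then Y → Y · (1 + 0.47)^5
     ≈ Y · 6.8641

Percentage change = ((1 + 0.47)^5 − 1) × 100% ≈ 586.4%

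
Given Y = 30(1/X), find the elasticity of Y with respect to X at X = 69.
Elasticity = -1

Elasticity = (dY/dX) · (X/Y)

dY/dX = -30/X²
At X = 69: dY/dX = -10/1587, Y = 10/23

Elasticity = (-10/1587) · (69 / (10/23)) = -1

Interpretation: for a small percentage change in X, the percentage change in Y is approximately -1.00 times as large.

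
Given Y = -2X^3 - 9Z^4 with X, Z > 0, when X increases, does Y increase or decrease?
Y decreases

Taking the partial derivative:
∂Y/∂X = -6X^2

∂Y/∂X = -6X^2 < 0 (assuming positive values)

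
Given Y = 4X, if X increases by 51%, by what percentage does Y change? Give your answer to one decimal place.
51.0%

For Y = 4X:
If X → X(1 + 0.51)
Then Y → Y · (1 + 0.51)^1
     = Y · 1.5100

Percentage change = ((1 + 0.51)^1 − 1) × 100% = 51.0%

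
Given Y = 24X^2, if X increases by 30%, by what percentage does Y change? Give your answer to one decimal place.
69.0%

For Y = 24X^2:
If X → X(1 + 0.3)
Then Y → Y · (1 + 0.3)^2
     = Y · 1.6900

Percentage change = ((1 + 0.3)^2 − 1) × 100% = 69.0%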